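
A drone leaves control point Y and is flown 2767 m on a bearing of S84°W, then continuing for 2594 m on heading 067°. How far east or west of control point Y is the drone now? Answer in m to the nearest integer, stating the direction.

Leg 1 (S84°W, 2767 m): east 2767 sin 264° = -2751.84, north 2767 cos 264° = -289.23
Leg 2 (067°, 2594 m): east 2594 sin 67° = 2387.79, north 2594 cos 67° = 1013.56
Net east component: -364.05 m.

364 m west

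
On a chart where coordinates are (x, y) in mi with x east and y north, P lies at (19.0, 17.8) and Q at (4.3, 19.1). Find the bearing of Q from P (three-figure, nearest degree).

Δeast = 4.3 − 19.0 = -14.70; Δnorth = 19.1 − 17.8 = 1.30.
Bearing = atan2(Δeast, Δnorth) mod 360° = 275.05° ≈ 275°.

275°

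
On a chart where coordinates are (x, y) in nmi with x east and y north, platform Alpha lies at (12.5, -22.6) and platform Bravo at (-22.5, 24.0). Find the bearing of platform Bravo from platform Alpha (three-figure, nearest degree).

Δeast = -22.5 − 12.5 = -35.00; Δnorth = 24.0 − -22.6 = 46.60.
Bearing = atan2(Δeast, Δnorth) mod 360° = 323.09° ≈ 323°.

323°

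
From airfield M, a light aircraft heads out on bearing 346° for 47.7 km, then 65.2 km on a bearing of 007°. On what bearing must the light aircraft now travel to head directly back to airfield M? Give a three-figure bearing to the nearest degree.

Leg 1 (346°, 47.7 km): east 47.7 sin 346° = -11.54, north 47.7 cos 346° = 46.28
Leg 2 (007°, 65.2 km): east 65.2 sin 7° = 7.95, north 65.2 cos 7° = 64.71
Net displacement: -3.59 east, 111.00 north. Direction back to start is (3.59, -111.00): bearing = atan2(3.59, -111.00) mod 360° = 178.15° ≈ 178°.

178°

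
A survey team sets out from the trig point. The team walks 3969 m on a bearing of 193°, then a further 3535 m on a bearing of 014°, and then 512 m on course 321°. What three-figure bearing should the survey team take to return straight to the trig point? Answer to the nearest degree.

Leg 1 (193°, 3969 m): east 3969 sin 193° = -892.83, north 3969 cos 193° = -3867.27
Leg 2 (014°, 3535 m): east 3535 sin 14° = 855.19, north 3535 cos 14° = 3430.00
Leg 3 (321°, 512 m): east 512 sin 321° = -322.21, north 512 cos 321° = 397.90
Net displacement: -359.85 east, -39.38 north. Direction back to start is (359.85, 39.38): bearing = atan2(359.85, 39.38) mod 360° = 83.75° ≈ 084°.

084°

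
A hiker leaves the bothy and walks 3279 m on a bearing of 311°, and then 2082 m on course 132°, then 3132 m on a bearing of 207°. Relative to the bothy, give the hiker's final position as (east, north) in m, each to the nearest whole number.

(-2349, -2033)

Leg 1 (311°, 3279 m): east 3279 sin 311° = -2474.69, north 3279 cos 311° = 2151.22
Leg 2 (132°, 2082 m): east 2082 sin 132° = 1547.23, north 2082 cos 132° = -1393.13
Leg 3 (207°, 3132 m): east 3132 sin 207° = -1421.90, north 3132 cos 207° = -2790.63
Summing: -2349.36 m east, -2032.54 m north → (-2349, -2033).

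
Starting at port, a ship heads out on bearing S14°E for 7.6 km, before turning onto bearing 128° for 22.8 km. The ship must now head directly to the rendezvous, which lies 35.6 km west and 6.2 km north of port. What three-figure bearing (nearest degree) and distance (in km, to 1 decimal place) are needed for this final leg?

Leg 1 (S14°E, 7.6 km): east 7.6 sin 166° = 1.84, north 7.6 cos 166° = -7.37
Leg 2 (128°, 22.8 km): east 22.8 sin 128° = 17.97, north 22.8 cos 128° = -14.04
Current position: (19.81, -21.41). Target: (-35.6, 6.2). Remaining: Δeast = -55.41, Δnorth = 27.61.
Bearing = atan2(-55.41, 27.61) mod 360° = 296.49°; distance = √((-55.41)² + (27.61)²) = 61.904 km.

296°, 61.9 km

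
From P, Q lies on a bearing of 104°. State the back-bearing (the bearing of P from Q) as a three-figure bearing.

Back-bearing = 104° + 180° = 284°.

284°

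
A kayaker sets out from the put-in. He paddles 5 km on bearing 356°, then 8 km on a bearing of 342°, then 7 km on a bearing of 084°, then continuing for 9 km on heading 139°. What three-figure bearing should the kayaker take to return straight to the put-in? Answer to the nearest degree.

Leg 1 (356°, 5 km): east 5 sin 356° = -0.35, north 5 cos 356° = 4.99
Leg 2 (342°, 8 km): east 8 sin 342° = -2.47, north 8 cos 342° = 7.61
Leg 3 (084°, 7 km): east 7 sin 84° = 6.96, north 7 cos 84° = 0.73
Leg 4 (139°, 9 km): east 9 sin 139° = 5.90, north 9 cos 139° = -6.79
Net displacement: 10.05 east, 6.54 north. Direction back to start is (-10.05, -6.54): bearing = atan2(-10.05, -6.54) mod 360° = 236.95° ≈ 237°.

237°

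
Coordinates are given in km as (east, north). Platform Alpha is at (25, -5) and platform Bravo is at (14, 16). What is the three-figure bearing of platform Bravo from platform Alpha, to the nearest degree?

Δeast = 14 − 25 = -11.00; Δnorth = 16 − -5 = 21.00.
Bearing = atan2(Δeast, Δnorth) mod 360° = 332.35° ≈ 332°.

332°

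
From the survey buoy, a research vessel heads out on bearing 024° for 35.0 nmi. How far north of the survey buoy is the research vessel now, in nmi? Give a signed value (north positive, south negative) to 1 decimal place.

32.0 nmi

Leg 1 (024°, 35.0 nmi): east 35.0 sin 24° = 14.24, north 35.0 cos 24° = 31.97
Net north component: 31.97 nmi.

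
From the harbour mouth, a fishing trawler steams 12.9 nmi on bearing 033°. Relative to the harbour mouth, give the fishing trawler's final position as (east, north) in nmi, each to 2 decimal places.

(7.03, 10.82)

Leg 1 (033°, 12.9 nmi): east 12.9 sin 33° = 7.03, north 12.9 cos 33° = 10.82
Summing: 7.03 nmi east, 10.82 nmi north → (7.03, 10.82).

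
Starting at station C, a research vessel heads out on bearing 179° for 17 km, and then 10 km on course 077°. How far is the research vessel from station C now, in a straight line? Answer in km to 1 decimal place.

Leg 1 (179°, 17 km): east 17 sin 179° = 0.30, north 17 cos 179° = -17.00
Leg 2 (077°, 10 km): east 10 sin 77° = 9.74, north 10 cos 77° = 2.25
Net: 10.04 east, -14.75 north. Distance = √((10.04)² + (-14.75)²) = 17.841 km.

17.8 km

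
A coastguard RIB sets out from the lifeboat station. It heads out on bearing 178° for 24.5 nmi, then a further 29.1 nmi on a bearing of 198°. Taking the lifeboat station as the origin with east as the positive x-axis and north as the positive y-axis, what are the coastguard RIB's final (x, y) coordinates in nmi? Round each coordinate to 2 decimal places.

(-8.14, -52.16)

Leg 1 (178°, 24.5 nmi): east 24.5 sin 178° = 0.86, north 24.5 cos 178° = -24.49
Leg 2 (198°, 29.1 nmi): east 29.1 sin 198° = -8.99, north 29.1 cos 198° = -27.68
Summing: -8.14 nmi east, -52.16 nmi north → (-8.14, -52.16).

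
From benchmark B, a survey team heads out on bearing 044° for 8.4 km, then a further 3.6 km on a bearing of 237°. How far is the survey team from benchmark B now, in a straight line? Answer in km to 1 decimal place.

5.0 km

Leg 1 (044°, 8.4 km): east 8.4 sin 44° = 5.84, north 8.4 cos 44° = 6.04
Leg 2 (237°, 3.6 km): east 3.6 sin 237° = -3.02, north 3.6 cos 237° = -1.96
Net: 2.82 east, 4.08 north. Distance = √((2.82)² + (4.08)²) = 4.959 km.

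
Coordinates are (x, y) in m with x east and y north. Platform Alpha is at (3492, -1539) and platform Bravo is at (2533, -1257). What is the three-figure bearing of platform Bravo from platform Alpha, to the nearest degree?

Δeast = 2533 − 3492 = -959.00; Δnorth = -1257 − -1539 = 282.00.
Bearing = atan2(Δeast, Δnorth) mod 360° = 286.39° ≈ 286°.

286°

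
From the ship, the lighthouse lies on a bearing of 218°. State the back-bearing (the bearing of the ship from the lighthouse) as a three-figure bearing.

038°

Back-bearing = 218° − 180° = 038°.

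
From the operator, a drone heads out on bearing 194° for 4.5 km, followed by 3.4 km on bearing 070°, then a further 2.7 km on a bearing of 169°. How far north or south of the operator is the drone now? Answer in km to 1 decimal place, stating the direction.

Leg 1 (194°, 4.5 km): east 4.5 sin 194° = -1.09, north 4.5 cos 194° = -4.37
Leg 2 (070°, 3.4 km): east 3.4 sin 70° = 3.19, north 3.4 cos 70° = 1.16
Leg 3 (169°, 2.7 km): east 2.7 sin 169° = 0.52, north 2.7 cos 169° = -2.65
Net north component: -5.85 km.

5.9 km south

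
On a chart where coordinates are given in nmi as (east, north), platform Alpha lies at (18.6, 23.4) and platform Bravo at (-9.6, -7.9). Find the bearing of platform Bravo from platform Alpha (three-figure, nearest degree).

222°

Δeast = -9.6 − 18.6 = -28.20; Δnorth = -7.9 − 23.4 = -31.30.
Bearing = atan2(Δeast, Δnorth) mod 360° = 222.02° ≈ 222°.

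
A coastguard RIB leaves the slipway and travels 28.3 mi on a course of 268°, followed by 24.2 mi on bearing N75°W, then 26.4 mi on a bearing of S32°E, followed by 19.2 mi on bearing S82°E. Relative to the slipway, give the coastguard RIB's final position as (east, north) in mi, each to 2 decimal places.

(-18.66, -19.78)

Leg 1 (268°, 28.3 mi): east 28.3 sin 268° = -28.28, north 28.3 cos 268° = -0.99
Leg 2 (N75°W, 24.2 mi): east 24.2 sin 285° = -23.38, north 24.2 cos 285° = 6.26
Leg 3 (S32°E, 26.4 mi): east 26.4 sin 148° = 13.99, north 26.4 cos 148° = -22.39
Leg 4 (S82°E, 19.2 mi): east 19.2 sin 98° = 19.01, north 19.2 cos 98° = -2.67
Summing: -18.66 mi east, -19.78 mi north → (-18.66, -19.78).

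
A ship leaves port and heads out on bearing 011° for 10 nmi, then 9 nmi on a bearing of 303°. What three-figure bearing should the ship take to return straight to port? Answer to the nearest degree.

159°

Leg 1 (011°, 10 nmi): east 10 sin 11° = 1.91, north 10 cos 11° = 9.82
Leg 2 (303°, 9 nmi): east 9 sin 303° = -7.55, north 9 cos 303° = 4.90
Net displacement: -5.64 east, 14.72 north. Direction back to start is (5.64, -14.72): bearing = atan2(5.64, -14.72) mod 360° = 159.03° ≈ 159°.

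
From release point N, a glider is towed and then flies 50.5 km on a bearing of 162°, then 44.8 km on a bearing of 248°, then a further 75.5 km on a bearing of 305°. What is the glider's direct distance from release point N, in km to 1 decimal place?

90.4 km

Leg 1 (162°, 50.5 km): east 50.5 sin 162° = 15.61, north 50.5 cos 162° = -48.03
Leg 2 (248°, 44.8 km): east 44.8 sin 248° = -41.54, north 44.8 cos 248° = -16.78
Leg 3 (305°, 75.5 km): east 75.5 sin 305° = -61.85, north 75.5 cos 305° = 43.31
Net: -87.78 east, -21.51 north. Distance = √((-87.78)² + (-21.51)²) = 90.375 km.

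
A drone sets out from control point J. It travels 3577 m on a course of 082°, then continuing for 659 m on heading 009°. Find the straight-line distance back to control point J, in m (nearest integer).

3822 m

Leg 1 (082°, 3577 m): east 3577 sin 82° = 3542.19, north 3577 cos 82° = 497.82
Leg 2 (009°, 659 m): east 659 sin 9° = 103.09, north 659 cos 9° = 650.89
Net: 3645.28 east, 1148.71 north. Distance = √((3645.28)² + (1148.71)²) = 3821.988 m.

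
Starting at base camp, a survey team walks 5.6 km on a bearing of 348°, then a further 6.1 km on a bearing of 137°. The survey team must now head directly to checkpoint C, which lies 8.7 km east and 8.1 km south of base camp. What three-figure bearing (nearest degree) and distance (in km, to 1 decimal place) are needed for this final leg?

148°, 10.8 km

Leg 1 (348°, 5.6 km): east 5.6 sin 348° = -1.16, north 5.6 cos 348° = 5.48
Leg 2 (137°, 6.1 km): east 6.1 sin 137° = 4.16, north 6.1 cos 137° = -4.46
Current position: (3.00, 1.02). Target: (8.7, -8.1). Remaining: Δeast = 5.70, Δnorth = -9.12.
Bearing = atan2(5.70, -9.12) mod 360° = 147.97°; distance = √((5.70)² + (-9.12)²) = 10.754 km.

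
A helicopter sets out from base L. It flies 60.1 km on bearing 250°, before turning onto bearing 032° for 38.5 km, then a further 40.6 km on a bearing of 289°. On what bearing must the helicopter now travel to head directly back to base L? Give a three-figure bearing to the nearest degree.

109°

Leg 1 (250°, 60.1 km): east 60.1 sin 250° = -56.48, north 60.1 cos 250° = -20.56
Leg 2 (032°, 38.5 km): east 38.5 sin 32° = 20.40, north 38.5 cos 32° = 32.65
Leg 3 (289°, 40.6 km): east 40.6 sin 289° = -38.39, north 40.6 cos 289° = 13.22
Net displacement: -74.46 east, 25.31 north. Direction back to start is (74.46, -25.31): bearing = atan2(74.46, -25.31) mod 360° = 108.77° ≈ 109°.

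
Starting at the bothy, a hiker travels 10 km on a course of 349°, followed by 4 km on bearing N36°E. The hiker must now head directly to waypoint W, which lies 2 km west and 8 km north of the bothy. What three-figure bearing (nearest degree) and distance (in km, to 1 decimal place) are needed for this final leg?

206°, 5.6 km

Leg 1 (349°, 10 km): east 10 sin 349° = -1.91, north 10 cos 349° = 9.82
Leg 2 (N36°E, 4 km): east 4 sin 36° = 2.35, north 4 cos 36° = 3.24
Current position: (0.44, 13.05). Target: (-2, 8). Remaining: Δeast = -2.44, Δnorth = -5.05.
Bearing = atan2(-2.44, -5.05) mod 360° = 205.81°; distance = √((-2.44)² + (-5.05)²) = 5.612 km.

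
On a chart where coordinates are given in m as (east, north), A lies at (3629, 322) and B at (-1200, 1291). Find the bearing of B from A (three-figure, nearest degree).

281°

Δeast = -1200 − 3629 = -4829.00; Δnorth = 1291 − 322 = 969.00.
Bearing = atan2(Δeast, Δnorth) mod 360° = 281.35° ≈ 281°.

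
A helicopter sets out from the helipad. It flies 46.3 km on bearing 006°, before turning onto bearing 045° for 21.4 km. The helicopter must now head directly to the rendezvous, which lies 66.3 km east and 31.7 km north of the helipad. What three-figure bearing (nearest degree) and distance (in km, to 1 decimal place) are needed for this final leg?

122°, 54.9 km

Leg 1 (006°, 46.3 km): east 46.3 sin 6° = 4.84, north 46.3 cos 6° = 46.05
Leg 2 (045°, 21.4 km): east 21.4 sin 45° = 15.13, north 21.4 cos 45° = 15.13
Current position: (19.97, 61.18). Target: (66.3, 31.7). Remaining: Δeast = 46.33, Δnorth = -29.48.
Bearing = atan2(46.33, -29.48) mod 360° = 122.47°; distance = √((46.33)² + (-29.48)²) = 54.912 km.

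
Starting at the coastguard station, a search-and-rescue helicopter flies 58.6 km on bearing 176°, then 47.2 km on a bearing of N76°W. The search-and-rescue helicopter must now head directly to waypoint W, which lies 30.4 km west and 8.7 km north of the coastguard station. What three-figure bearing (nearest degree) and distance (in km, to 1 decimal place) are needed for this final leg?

011°, 56.9 km

Leg 1 (176°, 58.6 km): east 58.6 sin 176° = 4.09, north 58.6 cos 176° = -58.46
Leg 2 (N76°W, 47.2 km): east 47.2 sin 284° = -45.80, north 47.2 cos 284° = 11.42
Current position: (-41.71, -47.04). Target: (-30.4, 8.7). Remaining: Δeast = 11.31, Δnorth = 55.74.
Bearing = atan2(11.31, 55.74) mod 360° = 11.47°; distance = √((11.31)² + (55.74)²) = 56.874 km.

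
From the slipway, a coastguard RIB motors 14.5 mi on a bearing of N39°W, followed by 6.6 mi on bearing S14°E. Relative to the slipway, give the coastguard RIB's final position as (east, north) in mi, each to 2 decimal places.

Leg 1 (N39°W, 14.5 mi): east 14.5 sin 321° = -9.13, north 14.5 cos 321° = 11.27
Leg 2 (S14°E, 6.6 mi): east 6.6 sin 166° = 1.60, north 6.6 cos 166° = -6.40
Summing: -7.53 mi east, 4.86 mi north → (-7.53, 4.86).

(-7.53, 4.86)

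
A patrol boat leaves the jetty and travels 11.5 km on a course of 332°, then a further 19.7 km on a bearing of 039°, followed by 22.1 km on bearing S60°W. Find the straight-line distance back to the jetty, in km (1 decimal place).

Leg 1 (332°, 11.5 km): east 11.5 sin 332° = -5.40, north 11.5 cos 332° = 10.15
Leg 2 (039°, 19.7 km): east 19.7 sin 39° = 12.40, north 19.7 cos 39° = 15.31
Leg 3 (S60°W, 22.1 km): east 22.1 sin 240° = -19.14, north 22.1 cos 240° = -11.05
Net: -12.14 east, 14.41 north. Distance = √((-12.14)² + (14.41)²) = 18.845 km.

18.8 km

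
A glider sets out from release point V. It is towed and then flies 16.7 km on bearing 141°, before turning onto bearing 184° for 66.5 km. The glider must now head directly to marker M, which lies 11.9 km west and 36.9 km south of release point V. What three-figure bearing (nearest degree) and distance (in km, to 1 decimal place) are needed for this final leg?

Leg 1 (141°, 16.7 km): east 16.7 sin 141° = 10.51, north 16.7 cos 141° = -12.98
Leg 2 (184°, 66.5 km): east 66.5 sin 184° = -4.64, north 66.5 cos 184° = -66.34
Current position: (5.87, -79.32). Target: (-11.9, -36.9). Remaining: Δeast = -17.77, Δnorth = 42.42.
Bearing = atan2(-17.77, 42.42) mod 360° = 337.27°; distance = √((-17.77)² + (42.42)²) = 45.989 km.

337°, 46.0 km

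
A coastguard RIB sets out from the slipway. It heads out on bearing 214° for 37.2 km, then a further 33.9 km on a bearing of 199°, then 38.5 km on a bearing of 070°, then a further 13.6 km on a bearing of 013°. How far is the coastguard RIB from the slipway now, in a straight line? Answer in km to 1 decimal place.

37.2 km

Leg 1 (214°, 37.2 km): east 37.2 sin 214° = -20.80, north 37.2 cos 214° = -30.84
Leg 2 (199°, 33.9 km): east 33.9 sin 199° = -11.04, north 33.9 cos 199° = -32.05
Leg 3 (070°, 38.5 km): east 38.5 sin 70° = 36.18, north 38.5 cos 70° = 13.17
Leg 4 (013°, 13.6 km): east 13.6 sin 13° = 3.06, north 13.6 cos 13° = 13.25
Net: 7.40 east, -36.47 north. Distance = √((7.40)² + (-36.47)²) = 37.217 km.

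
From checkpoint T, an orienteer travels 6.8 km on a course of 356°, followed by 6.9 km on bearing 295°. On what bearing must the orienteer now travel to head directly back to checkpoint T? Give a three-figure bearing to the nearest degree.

145°

Leg 1 (356°, 6.8 km): east 6.8 sin 356° = -0.47, north 6.8 cos 356° = 6.78
Leg 2 (295°, 6.9 km): east 6.9 sin 295° = -6.25, north 6.9 cos 295° = 2.92
Net displacement: -6.73 east, 9.70 north. Direction back to start is (6.73, -9.70): bearing = atan2(6.73, -9.70) mod 360° = 145.25° ≈ 145°.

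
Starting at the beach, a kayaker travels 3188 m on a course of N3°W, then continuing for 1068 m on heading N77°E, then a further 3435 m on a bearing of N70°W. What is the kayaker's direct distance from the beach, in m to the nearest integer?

5166 m

Leg 1 (N3°W, 3188 m): east 3188 sin 357° = -166.85, north 3188 cos 357° = 3183.63
Leg 2 (N77°E, 1068 m): east 1068 sin 77° = 1040.63, north 1068 cos 77° = 240.25
Leg 3 (N70°W, 3435 m): east 3435 sin 290° = -3227.84, north 3435 cos 290° = 1174.84
Net: -2354.06 east, 4598.72 north. Distance = √((-2354.06)² + (4598.72)²) = 5166.219 m.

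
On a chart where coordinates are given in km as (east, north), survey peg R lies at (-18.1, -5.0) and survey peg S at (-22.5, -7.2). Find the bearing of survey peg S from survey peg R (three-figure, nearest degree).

Δeast = -22.5 − -18.1 = -4.40; Δnorth = -7.2 − -5.0 = -2.20.
Bearing = atan2(Δeast, Δnorth) mod 360° = 243.43° ≈ 243°.

243°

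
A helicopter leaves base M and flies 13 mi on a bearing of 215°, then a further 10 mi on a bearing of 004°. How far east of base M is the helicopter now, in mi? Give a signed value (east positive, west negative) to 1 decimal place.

-6.8 mi

Leg 1 (215°, 13 mi): east 13 sin 215° = -7.46, north 13 cos 215° = -10.65
Leg 2 (004°, 10 mi): east 10 sin 4° = 0.70, north 10 cos 4° = 9.98
Net east component: -6.76 mi.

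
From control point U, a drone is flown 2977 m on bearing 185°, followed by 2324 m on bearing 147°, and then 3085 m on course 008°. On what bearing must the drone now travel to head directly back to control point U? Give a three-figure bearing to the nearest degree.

Leg 1 (185°, 2977 m): east 2977 sin 185° = -259.46, north 2977 cos 185° = -2965.67
Leg 2 (147°, 2324 m): east 2324 sin 147° = 1265.74, north 2324 cos 147° = -1949.07
Leg 3 (008°, 3085 m): east 3085 sin 8° = 429.35, north 3085 cos 8° = 3054.98
Net displacement: 1435.63 east, -1859.77 north. Direction back to start is (-1435.63, 1859.77): bearing = atan2(-1435.63, 1859.77) mod 360° = 322.33° ≈ 322°.

322°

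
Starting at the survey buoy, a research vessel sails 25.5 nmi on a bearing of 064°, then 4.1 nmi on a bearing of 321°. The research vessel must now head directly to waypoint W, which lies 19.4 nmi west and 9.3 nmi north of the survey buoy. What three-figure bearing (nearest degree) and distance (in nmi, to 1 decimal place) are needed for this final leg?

263°, 40.1 nmi

Leg 1 (064°, 25.5 nmi): east 25.5 sin 64° = 22.92, north 25.5 cos 64° = 11.18
Leg 2 (321°, 4.1 nmi): east 4.1 sin 321° = -2.58, north 4.1 cos 321° = 3.19
Current position: (20.34, 14.36). Target: (-19.4, 9.3). Remaining: Δeast = -39.74, Δnorth = -5.06.
Bearing = atan2(-39.74, -5.06) mod 360° = 262.74°; distance = √((-39.74)² + (-5.06)²) = 40.060 nmi.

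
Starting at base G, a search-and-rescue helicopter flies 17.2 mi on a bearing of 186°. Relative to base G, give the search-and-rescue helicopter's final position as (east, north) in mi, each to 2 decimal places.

(-1.80, -17.11)

Leg 1 (186°, 17.2 mi): east 17.2 sin 186° = -1.80, north 17.2 cos 186° = -17.11
Summing: -1.80 mi east, -17.11 mi north → (-1.80, -17.11).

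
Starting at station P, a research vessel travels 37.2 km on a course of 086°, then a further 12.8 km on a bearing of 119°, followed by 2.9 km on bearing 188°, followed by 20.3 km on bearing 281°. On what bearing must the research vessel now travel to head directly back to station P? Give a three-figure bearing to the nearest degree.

275°

Leg 1 (086°, 37.2 km): east 37.2 sin 86° = 37.11, north 37.2 cos 86° = 2.59
Leg 2 (119°, 12.8 km): east 12.8 sin 119° = 11.20, north 12.8 cos 119° = -6.21
Leg 3 (188°, 2.9 km): east 2.9 sin 188° = -0.40, north 2.9 cos 188° = -2.87
Leg 4 (281°, 20.3 km): east 20.3 sin 281° = -19.93, north 20.3 cos 281° = 3.87
Net displacement: 27.97 east, -2.61 north. Direction back to start is (-27.97, 2.61): bearing = atan2(-27.97, 2.61) mod 360° = 275.33° ≈ 275°.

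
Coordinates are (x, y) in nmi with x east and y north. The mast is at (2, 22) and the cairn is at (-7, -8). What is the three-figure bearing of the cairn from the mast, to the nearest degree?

197°

Δeast = -7 − 2 = -9.00; Δnorth = -8 − 22 = -30.00.
Bearing = atan2(Δeast, Δnorth) mod 360° = 196.70° ≈ 197°.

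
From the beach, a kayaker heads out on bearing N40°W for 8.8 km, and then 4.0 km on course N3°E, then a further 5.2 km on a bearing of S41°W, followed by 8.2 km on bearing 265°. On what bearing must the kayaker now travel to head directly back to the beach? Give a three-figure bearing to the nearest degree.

Leg 1 (N40°W, 8.8 km): east 8.8 sin 320° = -5.66, north 8.8 cos 320° = 6.74
Leg 2 (N3°E, 4.0 km): east 4.0 sin 3° = 0.21, north 4.0 cos 3° = 3.99
Leg 3 (S41°W, 5.2 km): east 5.2 sin 221° = -3.41, north 5.2 cos 221° = -3.92
Leg 4 (265°, 8.2 km): east 8.2 sin 265° = -8.17, north 8.2 cos 265° = -0.71
Net displacement: -17.03 east, 6.10 north. Direction back to start is (17.03, -6.10): bearing = atan2(17.03, -6.10) mod 360° = 109.70° ≈ 110°.

110°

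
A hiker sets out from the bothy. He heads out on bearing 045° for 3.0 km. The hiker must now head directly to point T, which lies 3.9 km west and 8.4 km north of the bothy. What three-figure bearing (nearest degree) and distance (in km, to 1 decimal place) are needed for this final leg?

Leg 1 (045°, 3.0 km): east 3.0 sin 45° = 2.12, north 3.0 cos 45° = 2.12
Current position: (2.12, 2.12). Target: (-3.9, 8.4). Remaining: Δeast = -6.02, Δnorth = 6.28.
Bearing = atan2(-6.02, 6.28) mod 360° = 316.20°; distance = √((-6.02)² + (6.28)²) = 8.699 km.

316°, 8.7 km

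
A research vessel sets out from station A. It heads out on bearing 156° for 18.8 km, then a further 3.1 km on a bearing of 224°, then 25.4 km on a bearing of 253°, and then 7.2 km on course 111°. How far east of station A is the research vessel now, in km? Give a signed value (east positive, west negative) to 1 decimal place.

-12.1 km

Leg 1 (156°, 18.8 km): east 18.8 sin 156° = 7.65, north 18.8 cos 156° = -17.17
Leg 2 (224°, 3.1 km): east 3.1 sin 224° = -2.15, north 3.1 cos 224° = -2.23
Leg 3 (253°, 25.4 km): east 25.4 sin 253° = -24.29, north 25.4 cos 253° = -7.43
Leg 4 (111°, 7.2 km): east 7.2 sin 111° = 6.72, north 7.2 cos 111° = -2.58
Net east component: -12.08 km.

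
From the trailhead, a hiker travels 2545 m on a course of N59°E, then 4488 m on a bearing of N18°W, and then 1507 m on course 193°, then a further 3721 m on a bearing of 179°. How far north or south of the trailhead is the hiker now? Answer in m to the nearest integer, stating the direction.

Leg 1 (N59°E, 2545 m): east 2545 sin 59° = 2181.49, north 2545 cos 59° = 1310.77
Leg 2 (N18°W, 4488 m): east 4488 sin 342° = -1386.87, north 4488 cos 342° = 4268.34
Leg 3 (193°, 1507 m): east 1507 sin 193° = -339.00, north 1507 cos 193° = -1468.38
Leg 4 (179°, 3721 m): east 3721 sin 179° = 64.94, north 3721 cos 179° = -3720.43
Net north component: 390.30 m.

390 m north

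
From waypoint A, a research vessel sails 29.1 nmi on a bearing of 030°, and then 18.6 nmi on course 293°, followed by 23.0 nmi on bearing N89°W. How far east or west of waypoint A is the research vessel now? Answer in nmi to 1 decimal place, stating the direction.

Leg 1 (030°, 29.1 nmi): east 29.1 sin 30° = 14.55, north 29.1 cos 30° = 25.20
Leg 2 (293°, 18.6 nmi): east 18.6 sin 293° = -17.12, north 18.6 cos 293° = 7.27
Leg 3 (N89°W, 23.0 nmi): east 23.0 sin 271° = -23.00, north 23.0 cos 271° = 0.40
Net east component: -25.57 nmi.

25.6 nmi west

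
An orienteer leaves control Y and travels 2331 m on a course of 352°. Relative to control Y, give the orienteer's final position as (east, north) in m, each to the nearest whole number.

(-324, 2308)

Leg 1 (352°, 2331 m): east 2331 sin 352° = -324.41, north 2331 cos 352° = 2308.31
Summing: -324.41 m east, 2308.31 m north → (-324, 2308).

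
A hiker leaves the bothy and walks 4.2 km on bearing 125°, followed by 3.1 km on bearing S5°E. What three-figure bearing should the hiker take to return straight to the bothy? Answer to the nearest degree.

Leg 1 (125°, 4.2 km): east 4.2 sin 125° = 3.44, north 4.2 cos 125° = -2.41
Leg 2 (S5°E, 3.1 km): east 3.1 sin 175° = 0.27, north 3.1 cos 175° = -3.09
Net displacement: 3.71 east, -5.50 north. Direction back to start is (-3.71, 5.50): bearing = atan2(-3.71, 5.50) mod 360° = 325.98° ≈ 326°.

326°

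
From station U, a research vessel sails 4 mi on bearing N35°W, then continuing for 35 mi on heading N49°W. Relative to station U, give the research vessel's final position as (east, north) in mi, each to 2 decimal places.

Leg 1 (N35°W, 4 mi): east 4 sin 325° = -2.29, north 4 cos 325° = 3.28
Leg 2 (N49°W, 35 mi): east 35 sin 311° = -26.41, north 35 cos 311° = 22.96
Summing: -28.71 mi east, 26.24 mi north → (-28.71, 26.24).

(-28.71, 26.24)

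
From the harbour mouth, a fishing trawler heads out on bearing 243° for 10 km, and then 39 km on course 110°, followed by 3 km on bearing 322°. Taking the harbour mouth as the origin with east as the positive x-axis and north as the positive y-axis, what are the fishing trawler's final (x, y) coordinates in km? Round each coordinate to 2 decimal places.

(25.89, -15.51)

Leg 1 (243°, 10 km): east 10 sin 243° = -8.91, north 10 cos 243° = -4.54
Leg 2 (110°, 39 km): east 39 sin 110° = 36.65, north 39 cos 110° = -13.34
Leg 3 (322°, 3 km): east 3 sin 322° = -1.85, north 3 cos 322° = 2.36
Summing: 25.89 km east, -15.51 km north → (25.89, -15.51).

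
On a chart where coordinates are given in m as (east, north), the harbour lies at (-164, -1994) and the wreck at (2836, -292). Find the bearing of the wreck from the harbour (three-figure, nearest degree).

060°

Δeast = 2836 − -164 = 3000.00; Δnorth = -292 − -1994 = 1702.00.
Bearing = atan2(Δeast, Δnorth) mod 360° = 60.43° ≈ 060°.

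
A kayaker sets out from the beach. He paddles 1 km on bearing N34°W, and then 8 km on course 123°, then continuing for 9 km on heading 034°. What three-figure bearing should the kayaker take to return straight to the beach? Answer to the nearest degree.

Leg 1 (N34°W, 1 km): east 1 sin 326° = -0.56, north 1 cos 326° = 0.83
Leg 2 (123°, 8 km): east 8 sin 123° = 6.71, north 8 cos 123° = -4.36
Leg 3 (034°, 9 km): east 9 sin 34° = 5.03, north 9 cos 34° = 7.46
Net displacement: 11.18 east, 3.93 north. Direction back to start is (-11.18, -3.93): bearing = atan2(-11.18, -3.93) mod 360° = 250.62° ≈ 251°.

251°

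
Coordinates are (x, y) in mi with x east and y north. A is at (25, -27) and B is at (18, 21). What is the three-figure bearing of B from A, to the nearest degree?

Δeast = 18 − 25 = -7.00; Δnorth = 21 − -27 = 48.00.
Bearing = atan2(Δeast, Δnorth) mod 360° = 351.70° ≈ 352°.

352°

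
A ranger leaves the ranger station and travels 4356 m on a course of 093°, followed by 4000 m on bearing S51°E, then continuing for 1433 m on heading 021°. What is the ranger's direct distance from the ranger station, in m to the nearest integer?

Leg 1 (093°, 4356 m): east 4356 sin 93° = 4350.03, north 4356 cos 93° = -227.98
Leg 2 (S51°E, 4000 m): east 4000 sin 129° = 3108.58, north 4000 cos 129° = -2517.28
Leg 3 (021°, 1433 m): east 1433 sin 21° = 513.54, north 1433 cos 21° = 1337.82
Net: 7972.16 east, -1407.44 north. Distance = √((7972.16)² + (-1407.44)²) = 8095.439 m.

8095 m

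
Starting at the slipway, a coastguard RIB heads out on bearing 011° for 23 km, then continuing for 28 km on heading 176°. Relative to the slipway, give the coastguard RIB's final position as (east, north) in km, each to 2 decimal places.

Leg 1 (011°, 23 km): east 23 sin 11° = 4.39, north 23 cos 11° = 22.58
Leg 2 (176°, 28 km): east 28 sin 176° = 1.95, north 28 cos 176° = -27.93
Summing: 6.34 km east, -5.35 km north → (6.34, -5.35).

(6.34, -5.35)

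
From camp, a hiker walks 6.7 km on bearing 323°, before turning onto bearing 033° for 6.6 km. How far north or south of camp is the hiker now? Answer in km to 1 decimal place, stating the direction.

10.9 km north

Leg 1 (323°, 6.7 km): east 6.7 sin 323° = -4.03, north 6.7 cos 323° = 5.35
Leg 2 (033°, 6.6 km): east 6.6 sin 33° = 3.59, north 6.6 cos 33° = 5.54
Net north component: 10.89 km.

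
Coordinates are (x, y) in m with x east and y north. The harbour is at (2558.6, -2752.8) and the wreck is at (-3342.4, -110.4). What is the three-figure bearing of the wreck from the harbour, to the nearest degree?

Δeast = -3342.4 − 2558.6 = -5901.00; Δnorth = -110.4 − -2752.8 = 2642.40.
Bearing = atan2(Δeast, Δnorth) mod 360° = 294.12° ≈ 294°.

294°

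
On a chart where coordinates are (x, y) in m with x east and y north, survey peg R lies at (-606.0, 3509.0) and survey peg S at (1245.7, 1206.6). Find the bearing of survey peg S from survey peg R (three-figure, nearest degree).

Δeast = 1245.7 − -606.0 = 1851.70; Δnorth = 1206.6 − 3509.0 = -2302.40.
Bearing = atan2(Δeast, Δnorth) mod 360° = 141.19° ≈ 141°.

141°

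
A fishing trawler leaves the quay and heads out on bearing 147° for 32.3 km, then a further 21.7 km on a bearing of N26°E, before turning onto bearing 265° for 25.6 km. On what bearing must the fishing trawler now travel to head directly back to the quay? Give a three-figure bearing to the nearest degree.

Leg 1 (147°, 32.3 km): east 32.3 sin 147° = 17.59, north 32.3 cos 147° = -27.09
Leg 2 (N26°E, 21.7 km): east 21.7 sin 26° = 9.51, north 21.7 cos 26° = 19.50
Leg 3 (265°, 25.6 km): east 25.6 sin 265° = -25.50, north 25.6 cos 265° = -2.23
Net displacement: 1.60 east, -9.82 north. Direction back to start is (-1.60, 9.82): bearing = atan2(-1.60, 9.82) mod 360° = 350.73° ≈ 351°.

351°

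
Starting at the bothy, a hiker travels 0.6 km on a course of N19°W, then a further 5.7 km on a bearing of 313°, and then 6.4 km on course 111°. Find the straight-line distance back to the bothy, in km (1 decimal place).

Leg 1 (N19°W, 0.6 km): east 0.6 sin 341° = -0.20, north 0.6 cos 341° = 0.57
Leg 2 (313°, 5.7 km): east 5.7 sin 313° = -4.17, north 5.7 cos 313° = 3.89
Leg 3 (111°, 6.4 km): east 6.4 sin 111° = 5.97, north 6.4 cos 111° = -2.29
Net: 1.61 east, 2.16 north. Distance = √((1.61)² + (2.16)²) = 2.695 km.

2.7 km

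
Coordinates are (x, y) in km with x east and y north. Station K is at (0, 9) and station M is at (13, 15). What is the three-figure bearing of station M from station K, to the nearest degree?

065°

Δeast = 13 − 0 = 13.00; Δnorth = 15 − 9 = 6.00.
Bearing = atan2(Δeast, Δnorth) mod 360° = 65.22° ≈ 065°.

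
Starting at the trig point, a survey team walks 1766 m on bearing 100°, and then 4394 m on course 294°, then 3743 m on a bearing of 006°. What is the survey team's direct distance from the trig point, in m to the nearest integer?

5534 m

Leg 1 (100°, 1766 m): east 1766 sin 100° = 1739.17, north 1766 cos 100° = -306.66
Leg 2 (294°, 4394 m): east 4394 sin 294° = -4014.12, north 4394 cos 294° = 1787.20
Leg 3 (006°, 3743 m): east 3743 sin 6° = 391.25, north 3743 cos 6° = 3722.50
Net: -1883.70 east, 5203.03 north. Distance = √((-1883.70)² + (5203.03)²) = 5533.523 m.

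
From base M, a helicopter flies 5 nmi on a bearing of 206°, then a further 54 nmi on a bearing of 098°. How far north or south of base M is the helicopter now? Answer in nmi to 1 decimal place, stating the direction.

Leg 1 (206°, 5 nmi): east 5 sin 206° = -2.19, north 5 cos 206° = -4.49
Leg 2 (098°, 54 nmi): east 54 sin 98° = 53.47, north 54 cos 98° = -7.52
Net north component: -12.01 nmi.

12.0 nmi south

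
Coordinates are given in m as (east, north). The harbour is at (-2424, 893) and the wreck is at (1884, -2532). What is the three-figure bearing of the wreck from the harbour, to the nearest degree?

128°

Δeast = 1884 − -2424 = 4308.00; Δnorth = -2532 − 893 = -3425.00.
Bearing = atan2(Δeast, Δnorth) mod 360° = 128.49° ≈ 128°.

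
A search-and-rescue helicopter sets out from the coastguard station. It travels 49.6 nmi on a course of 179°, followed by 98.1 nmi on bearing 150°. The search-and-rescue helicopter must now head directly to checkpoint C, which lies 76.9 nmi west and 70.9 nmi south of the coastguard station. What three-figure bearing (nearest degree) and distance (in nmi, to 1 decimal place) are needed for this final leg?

Leg 1 (179°, 49.6 nmi): east 49.6 sin 179° = 0.87, north 49.6 cos 179° = -49.59
Leg 2 (150°, 98.1 nmi): east 98.1 sin 150° = 49.05, north 98.1 cos 150° = -84.96
Current position: (49.92, -134.55). Target: (-76.9, -70.9). Remaining: Δeast = -126.82, Δnorth = 63.65.
Bearing = atan2(-126.82, 63.65) mod 360° = 296.65°; distance = √((-126.82)² + (63.65)²) = 141.892 nmi.

297°, 141.9 nmi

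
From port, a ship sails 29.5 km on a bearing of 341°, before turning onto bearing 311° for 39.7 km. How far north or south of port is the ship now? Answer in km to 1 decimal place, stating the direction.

53.9 km north

Leg 1 (341°, 29.5 km): east 29.5 sin 341° = -9.60, north 29.5 cos 341° = 27.89
Leg 2 (311°, 39.7 km): east 39.7 sin 311° = -29.96, north 39.7 cos 311° = 26.05
Net north component: 53.94 km.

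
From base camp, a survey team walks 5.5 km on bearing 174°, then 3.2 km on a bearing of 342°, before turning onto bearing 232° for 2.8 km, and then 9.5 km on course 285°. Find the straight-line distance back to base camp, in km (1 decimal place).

Leg 1 (174°, 5.5 km): east 5.5 sin 174° = 0.57, north 5.5 cos 174° = -5.47
Leg 2 (342°, 3.2 km): east 3.2 sin 342° = -0.99, north 3.2 cos 342° = 3.04
Leg 3 (232°, 2.8 km): east 2.8 sin 232° = -2.21, north 2.8 cos 232° = -1.72
Leg 4 (285°, 9.5 km): east 9.5 sin 285° = -9.18, north 9.5 cos 285° = 2.46
Net: -11.80 east, -1.69 north. Distance = √((-11.80)² + (-1.69)²) = 11.917 km.

11.9 km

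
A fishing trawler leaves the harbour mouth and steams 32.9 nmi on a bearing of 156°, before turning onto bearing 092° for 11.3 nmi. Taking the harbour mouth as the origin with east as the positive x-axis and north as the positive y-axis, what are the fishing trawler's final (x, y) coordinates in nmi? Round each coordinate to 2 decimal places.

(24.67, -30.45)

Leg 1 (156°, 32.9 nmi): east 32.9 sin 156° = 13.38, north 32.9 cos 156° = -30.06
Leg 2 (092°, 11.3 nmi): east 11.3 sin 92° = 11.29, north 11.3 cos 92° = -0.39
Summing: 24.67 nmi east, -30.45 nmi north → (24.67, -30.45).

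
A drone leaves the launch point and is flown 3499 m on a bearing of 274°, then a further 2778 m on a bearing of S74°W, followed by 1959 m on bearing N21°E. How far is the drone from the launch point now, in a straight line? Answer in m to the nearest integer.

5613 m

Leg 1 (274°, 3499 m): east 3499 sin 274° = -3490.48, north 3499 cos 274° = 244.08
Leg 2 (S74°W, 2778 m): east 2778 sin 254° = -2670.38, north 2778 cos 254° = -765.72
Leg 3 (N21°E, 1959 m): east 1959 sin 21° = 702.04, north 1959 cos 21° = 1828.88
Net: -5458.82 east, 1307.24 north. Distance = √((-5458.82)² + (1307.24)²) = 5613.162 m.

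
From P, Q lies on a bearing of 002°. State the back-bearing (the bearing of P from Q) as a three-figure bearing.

Back-bearing = 002° + 180° = 182°.

182°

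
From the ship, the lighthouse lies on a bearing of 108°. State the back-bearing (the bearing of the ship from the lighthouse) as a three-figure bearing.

Back-bearing = 108° + 180° = 288°.

288°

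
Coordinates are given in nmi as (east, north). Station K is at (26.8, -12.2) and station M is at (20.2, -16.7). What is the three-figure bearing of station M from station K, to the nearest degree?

Δeast = 20.2 − 26.8 = -6.60; Δnorth = -16.7 − -12.2 = -4.50.
Bearing = atan2(Δeast, Δnorth) mod 360° = 235.71° ≈ 236°.

236°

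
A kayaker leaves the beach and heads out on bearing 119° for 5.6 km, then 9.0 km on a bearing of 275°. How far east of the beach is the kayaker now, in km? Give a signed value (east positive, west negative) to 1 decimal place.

Leg 1 (119°, 5.6 km): east 5.6 sin 119° = 4.90, north 5.6 cos 119° = -2.71
Leg 2 (275°, 9.0 km): east 9.0 sin 275° = -8.97, north 9.0 cos 275° = 0.78
Net east component: -4.07 km.

-4.1 km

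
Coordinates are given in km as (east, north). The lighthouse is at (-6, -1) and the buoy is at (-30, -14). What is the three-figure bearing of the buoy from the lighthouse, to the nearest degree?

242°

Δeast = -30 − -6 = -24.00; Δnorth = -14 − -1 = -13.00.
Bearing = atan2(Δeast, Δnorth) mod 360° = 241.56° ≈ 242°.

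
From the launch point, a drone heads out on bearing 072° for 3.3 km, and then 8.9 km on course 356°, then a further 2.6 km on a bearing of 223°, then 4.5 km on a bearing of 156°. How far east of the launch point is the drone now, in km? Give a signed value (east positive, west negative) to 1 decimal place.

2.6 km

Leg 1 (072°, 3.3 km): east 3.3 sin 72° = 3.14, north 3.3 cos 72° = 1.02
Leg 2 (356°, 8.9 km): east 8.9 sin 356° = -0.62, north 8.9 cos 356° = 8.88
Leg 3 (223°, 2.6 km): east 2.6 sin 223° = -1.77, north 2.6 cos 223° = -1.90
Leg 4 (156°, 4.5 km): east 4.5 sin 156° = 1.83, north 4.5 cos 156° = -4.11
Net east component: 2.57 km.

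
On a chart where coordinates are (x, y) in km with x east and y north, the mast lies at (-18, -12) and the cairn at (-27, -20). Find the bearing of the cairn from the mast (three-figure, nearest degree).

228°

Δeast = -27 − -18 = -9.00; Δnorth = -20 − -12 = -8.00.
Bearing = atan2(Δeast, Δnorth) mod 360° = 228.37° ≈ 228°.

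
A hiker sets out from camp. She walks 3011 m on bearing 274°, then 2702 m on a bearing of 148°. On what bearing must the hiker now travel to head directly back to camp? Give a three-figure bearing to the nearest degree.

037°

Leg 1 (274°, 3011 m): east 3011 sin 274° = -3003.67, north 3011 cos 274° = 210.04
Leg 2 (148°, 2702 m): east 2702 sin 148° = 1431.84, north 2702 cos 148° = -2291.43
Net displacement: -1571.82 east, -2081.39 north. Direction back to start is (1571.82, 2081.39): bearing = atan2(1571.82, 2081.39) mod 360° = 37.06° ≈ 037°.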